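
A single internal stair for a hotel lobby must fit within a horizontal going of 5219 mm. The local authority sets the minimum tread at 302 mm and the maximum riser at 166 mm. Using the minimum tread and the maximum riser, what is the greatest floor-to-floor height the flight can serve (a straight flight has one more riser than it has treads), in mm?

2988 mm

5219 / 302 = 17.28, so 17 treads fit.
Risers = treads + 1 = 18.
Maximum height = 18 × 166 = 2988 mm.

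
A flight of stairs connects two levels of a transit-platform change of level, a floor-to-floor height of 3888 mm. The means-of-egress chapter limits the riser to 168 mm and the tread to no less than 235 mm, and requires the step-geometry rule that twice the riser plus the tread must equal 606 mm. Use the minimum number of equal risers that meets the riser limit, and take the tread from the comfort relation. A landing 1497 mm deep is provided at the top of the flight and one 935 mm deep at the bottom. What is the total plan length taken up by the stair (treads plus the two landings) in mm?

3888 / 168 = 23.143 → round up to 24 risers.
Each riser is 3888/24 = 162 mm (≤ 168 mm).
Tread T = 606 − 2 × 162 = 282 mm (≥ 235 mm).
Going = (24 − 1) × 282 = 6486 mm.
Add landings: 6486 + 1497 + 935 = 8918 mm.

8918 mm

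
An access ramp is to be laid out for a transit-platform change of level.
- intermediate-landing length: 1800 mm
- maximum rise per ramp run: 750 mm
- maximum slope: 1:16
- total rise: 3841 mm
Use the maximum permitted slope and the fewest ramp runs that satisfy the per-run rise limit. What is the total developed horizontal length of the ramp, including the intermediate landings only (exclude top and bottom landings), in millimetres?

70456 mm

3841 / 750 = 5.121 → round up to 6 ramp runs. That means 5 intermediate landings.
Horizontal run for 3841 mm of rise at 1:16 is 3841 × 16 = 61456 mm.
Intermediate landings: 5 × 1800 = 9000 mm.
Total developed length = 61456 + 9000 = 70456 mm.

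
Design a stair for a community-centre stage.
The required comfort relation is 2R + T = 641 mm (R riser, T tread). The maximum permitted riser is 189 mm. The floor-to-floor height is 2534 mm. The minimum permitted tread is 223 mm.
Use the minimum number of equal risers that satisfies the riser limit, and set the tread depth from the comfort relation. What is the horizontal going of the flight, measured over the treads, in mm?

At most 189 each: 2534/189 = 13.41, giving 14 risers.
Riser R = 2534 / 14 = 181 mm, within the 189 mm limit.
Tread T = 641 − 2 × 181 = 279 mm (≥ 223 mm).
14 risers give 13 treads; going = 13 × 279 = 3627 mm.

3627 mm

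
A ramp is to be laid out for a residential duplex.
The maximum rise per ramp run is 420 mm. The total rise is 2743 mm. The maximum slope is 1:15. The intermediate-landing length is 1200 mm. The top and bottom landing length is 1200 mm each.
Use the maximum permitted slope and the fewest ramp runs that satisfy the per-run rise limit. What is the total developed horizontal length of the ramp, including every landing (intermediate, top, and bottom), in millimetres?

50745 mm

2743 / 420 = 6.531 → round up to 7 ramp runs. That means 6 intermediate landings.
Horizontal run for 2743 mm of rise at 1:15 is 2743 × 15 = 41145 mm.
6 intermediate landings contribute 6 × 1200 = 7200 mm.
Top and bottom landings: 2 × 1200 = 2400 mm.
Total = 41145 + 7200 + 2400 = 50745 mm.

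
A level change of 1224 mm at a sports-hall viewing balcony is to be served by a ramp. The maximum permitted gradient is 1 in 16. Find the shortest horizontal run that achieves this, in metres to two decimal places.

Run = rise × 16 = 1224 × 16 = 19584 mm.
19584 mm = 19.58 m.

19.58 m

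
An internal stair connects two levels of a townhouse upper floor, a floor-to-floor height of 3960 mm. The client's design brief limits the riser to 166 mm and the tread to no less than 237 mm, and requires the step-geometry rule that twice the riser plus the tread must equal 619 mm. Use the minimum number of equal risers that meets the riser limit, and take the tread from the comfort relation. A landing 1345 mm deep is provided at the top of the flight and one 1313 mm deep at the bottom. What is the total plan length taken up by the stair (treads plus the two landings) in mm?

9305 mm

⌈3960/166⌉ = 24 risers.
R = 3960 ÷ 24 = 165 mm.
Tread T = 619 − 2 × 165 = 289 mm (≥ 237 mm).
Treads = 24 − 1 = 23; going = 23 × 289 = 6647 mm.
Add landings: 6647 + 1345 + 1313 = 9305 mm.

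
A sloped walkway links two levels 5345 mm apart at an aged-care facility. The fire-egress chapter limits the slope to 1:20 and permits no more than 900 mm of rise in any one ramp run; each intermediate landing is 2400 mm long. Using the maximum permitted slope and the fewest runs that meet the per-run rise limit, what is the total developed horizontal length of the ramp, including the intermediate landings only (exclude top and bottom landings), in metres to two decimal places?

118.90 m

5345 / 900 = 5.939 → round up to 6 ramp runs. That means 5 intermediate landings.
Horizontal run for 5345 mm of rise at 1:20 is 5345 × 20 = 106900 mm.
5 intermediate landings contribute 5 × 2400 = 12000 mm.
Developed length = 106900 + 12000 = 118900 mm.
= 118.90 m.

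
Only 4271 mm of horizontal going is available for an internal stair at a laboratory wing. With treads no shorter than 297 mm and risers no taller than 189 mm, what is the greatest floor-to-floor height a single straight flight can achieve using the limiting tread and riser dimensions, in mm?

Treads that fit: ⌊4271 / 297⌋ = 14.
Risers = treads + 1 = 15.
Maximum height = 15 × 189 = 2835 mm.

2835 mm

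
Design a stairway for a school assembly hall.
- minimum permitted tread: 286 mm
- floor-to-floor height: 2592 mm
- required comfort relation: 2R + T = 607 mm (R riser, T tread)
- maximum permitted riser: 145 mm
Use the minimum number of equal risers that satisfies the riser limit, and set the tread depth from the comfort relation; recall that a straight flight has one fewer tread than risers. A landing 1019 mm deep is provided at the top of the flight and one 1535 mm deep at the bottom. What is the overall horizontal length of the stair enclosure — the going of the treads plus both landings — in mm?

2592 / 145 = 17.88, so 18 risers are needed.
R = 2592 ÷ 18 = 144 mm.
Tread T = 607 − 2 × 144 = 319 mm (≥ 286 mm).
Treads = 18 − 1 = 17; going = 17 × 319 = 5423 mm.
Add landings: 5423 + 1019 + 1535 = 7977 mm.

7977 mm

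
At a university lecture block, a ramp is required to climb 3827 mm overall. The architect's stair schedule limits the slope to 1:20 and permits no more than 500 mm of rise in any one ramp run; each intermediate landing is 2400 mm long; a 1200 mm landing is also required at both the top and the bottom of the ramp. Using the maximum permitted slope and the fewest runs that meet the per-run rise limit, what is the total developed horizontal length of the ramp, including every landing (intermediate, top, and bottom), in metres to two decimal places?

At most 500 each: 3827/500 = 7.65, giving 8 ramp runs. That means 7 intermediate landings.
Ramp run (horizontal) at 1:20: 3827 × 20 = 76540 mm.
7 intermediate landings contribute 7 × 2400 = 16800 mm.
Top and bottom landings: 2 × 1200 = 2400 mm.
Total = 76540 + 16800 + 2400 = 95740 mm.
= 95.74 m.

95.74 m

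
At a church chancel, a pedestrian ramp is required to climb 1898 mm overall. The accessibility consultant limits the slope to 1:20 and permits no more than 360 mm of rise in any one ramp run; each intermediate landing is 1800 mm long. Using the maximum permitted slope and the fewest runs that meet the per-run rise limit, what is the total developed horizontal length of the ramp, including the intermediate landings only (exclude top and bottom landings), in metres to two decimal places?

46.96 m

⌈1898/360⌉ = 6 ramp runs. That means 5 intermediate landings.
Ramp run (horizontal) at 1:20: 1898 × 20 = 37960 mm.
Intermediate landings: 5 × 1800 = 9000 mm.
Total developed length = 37960 + 9000 = 46960 mm.
= 46.96 m.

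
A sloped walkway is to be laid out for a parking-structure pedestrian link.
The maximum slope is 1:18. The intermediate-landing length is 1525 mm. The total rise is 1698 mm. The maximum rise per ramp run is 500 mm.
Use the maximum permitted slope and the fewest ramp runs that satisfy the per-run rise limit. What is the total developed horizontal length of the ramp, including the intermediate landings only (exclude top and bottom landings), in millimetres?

1698 / 500 = 3.40, so 4 ramp runs are needed. That means 3 intermediate landings.
Ramp run (horizontal) at 1:18: 1698 × 18 = 30564 mm.
3 intermediate landings contribute 3 × 1525 = 4575 mm.
Developed length = 30564 + 4575 = 35139 mm.

35139 mm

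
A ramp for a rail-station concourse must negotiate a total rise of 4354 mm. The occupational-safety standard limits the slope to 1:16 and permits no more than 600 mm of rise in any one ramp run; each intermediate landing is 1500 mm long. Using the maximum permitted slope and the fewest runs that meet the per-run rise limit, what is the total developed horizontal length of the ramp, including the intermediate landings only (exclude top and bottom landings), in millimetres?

80164 mm

⌈4354/600⌉ = 8 ramp runs. That means 7 intermediate landings.
Ramp run (horizontal) at 1:16: 4354 × 16 = 69664 mm.
Intermediate landings: 7 × 1500 = 10500 mm.
Total developed length = 69664 + 10500 = 80164 mm.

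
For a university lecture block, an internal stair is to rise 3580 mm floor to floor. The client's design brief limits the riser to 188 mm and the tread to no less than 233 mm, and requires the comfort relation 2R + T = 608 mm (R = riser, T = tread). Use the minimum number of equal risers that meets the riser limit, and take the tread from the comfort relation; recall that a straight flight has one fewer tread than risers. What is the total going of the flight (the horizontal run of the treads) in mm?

4750 mm

3580 / 188 = 19.043 → round up to 20 risers.
Each riser is 3580/20 = 179 mm (≤ 188 mm).
From 2R + T = 608: T = 608 − 358 = 250 mm.
Going = (20 − 1) × 250 = 4750 mm.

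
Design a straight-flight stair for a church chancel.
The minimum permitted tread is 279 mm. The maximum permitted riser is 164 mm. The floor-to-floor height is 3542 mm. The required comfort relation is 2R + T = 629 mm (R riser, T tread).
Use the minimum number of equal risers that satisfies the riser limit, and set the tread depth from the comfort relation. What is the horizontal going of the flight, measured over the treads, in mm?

3542 / 164 = 21.598 → round up to 22 risers.
Riser R = 3542 / 22 = 161 mm, within the 164 mm limit.
From 2R + T = 629: T = 629 − 322 = 307 mm.
Going = (22 − 1) × 307 = 6447 mm.

6447 mm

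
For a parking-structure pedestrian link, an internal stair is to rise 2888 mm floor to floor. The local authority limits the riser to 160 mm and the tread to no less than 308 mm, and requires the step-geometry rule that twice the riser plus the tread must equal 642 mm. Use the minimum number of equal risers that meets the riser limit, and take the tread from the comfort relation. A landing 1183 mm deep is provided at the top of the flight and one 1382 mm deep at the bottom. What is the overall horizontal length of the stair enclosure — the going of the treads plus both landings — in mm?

2888 / 160 = 18.05, so 19 risers are needed.
Each riser is 2888/19 = 152 mm (≤ 160 mm).
Tread T = 642 − 2 × 152 = 338 mm (≥ 308 mm).
19 risers give 18 treads; going = 18 × 338 = 6084 mm.
Enclosure = 6084 + 1183 + 1382 = 8649 mm.

8649 mm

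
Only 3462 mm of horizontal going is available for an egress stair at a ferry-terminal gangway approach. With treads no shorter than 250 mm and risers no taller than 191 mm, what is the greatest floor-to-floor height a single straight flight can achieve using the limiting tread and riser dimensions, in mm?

2674 mm

Treads that fit: ⌊3462 / 250⌋ = 13.
Risers = treads + 1 = 14.
Maximum height = 14 × 191 = 2674 mm.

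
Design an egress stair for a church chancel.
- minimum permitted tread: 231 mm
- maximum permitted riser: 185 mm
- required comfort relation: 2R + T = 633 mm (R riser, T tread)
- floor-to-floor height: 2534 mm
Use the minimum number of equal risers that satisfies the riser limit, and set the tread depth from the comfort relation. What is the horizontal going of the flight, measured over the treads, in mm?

3523 mm

2534 / 185 = 13.70, so 14 risers are needed.
Riser R = 2534 / 14 = 181 mm, within the 185 mm limit.
Tread T = 633 − 2 × 181 = 271 mm (≥ 231 mm).
14 risers give 13 treads; going = 13 × 271 = 3523 mm.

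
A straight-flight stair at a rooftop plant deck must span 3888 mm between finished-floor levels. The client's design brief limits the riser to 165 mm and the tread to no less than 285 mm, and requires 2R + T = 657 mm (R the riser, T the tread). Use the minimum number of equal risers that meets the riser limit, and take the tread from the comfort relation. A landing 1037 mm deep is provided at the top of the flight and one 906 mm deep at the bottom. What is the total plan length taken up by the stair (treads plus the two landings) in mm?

3888 / 165 = 23.564 → round up to 24 risers.
R = 3888 ÷ 24 = 162 mm.
Tread T = 657 − 2 × 162 = 333 mm (≥ 285 mm).
Going = (24 − 1) × 333 = 7659 mm.
Add landings: 7659 + 1037 + 906 = 9602 mm.

9602 mm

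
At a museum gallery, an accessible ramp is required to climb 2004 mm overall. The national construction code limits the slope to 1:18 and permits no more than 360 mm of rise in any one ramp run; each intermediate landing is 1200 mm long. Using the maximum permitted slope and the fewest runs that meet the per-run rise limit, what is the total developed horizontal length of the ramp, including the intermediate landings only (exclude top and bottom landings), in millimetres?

42072 mm

⌈2004/360⌉ = 6 ramp runs. That means 5 intermediate landings.
Ramp run (horizontal) at 1:18: 2004 × 18 = 36072 mm.
5 intermediate landings contribute 5 × 1200 = 6000 mm.
Total developed length = 36072 + 6000 = 42072 mm.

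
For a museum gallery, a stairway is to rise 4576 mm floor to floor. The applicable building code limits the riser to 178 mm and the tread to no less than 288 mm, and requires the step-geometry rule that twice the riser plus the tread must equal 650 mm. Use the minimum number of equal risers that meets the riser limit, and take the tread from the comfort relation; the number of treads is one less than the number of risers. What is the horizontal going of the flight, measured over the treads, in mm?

4576 / 178 = 25.71, so 26 risers are needed.
Each riser is 4576/26 = 176 mm (≤ 178 mm).
T = 650 − 2·176 = 298 mm, which satisfies the 288 mm minimum.
Going = (26 − 1) × 298 = 7450 mm.

7450 mm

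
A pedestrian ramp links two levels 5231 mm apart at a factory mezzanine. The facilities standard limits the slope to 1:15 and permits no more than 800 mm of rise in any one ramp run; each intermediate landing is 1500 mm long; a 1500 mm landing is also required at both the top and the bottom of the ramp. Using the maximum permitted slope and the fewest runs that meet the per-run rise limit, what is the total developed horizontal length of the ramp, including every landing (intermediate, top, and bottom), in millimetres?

90465 mm

5231 / 800 = 6.539 → round up to 7 ramp runs. That means 6 intermediate landings.
Ramp run (horizontal) at 1:15: 5231 × 15 = 78465 mm.
6 intermediate landings contribute 6 × 1500 = 9000 mm.
Top and bottom landings: 2 × 1500 = 3000 mm.
Total = 78465 + 9000 + 3000 = 90465 mm.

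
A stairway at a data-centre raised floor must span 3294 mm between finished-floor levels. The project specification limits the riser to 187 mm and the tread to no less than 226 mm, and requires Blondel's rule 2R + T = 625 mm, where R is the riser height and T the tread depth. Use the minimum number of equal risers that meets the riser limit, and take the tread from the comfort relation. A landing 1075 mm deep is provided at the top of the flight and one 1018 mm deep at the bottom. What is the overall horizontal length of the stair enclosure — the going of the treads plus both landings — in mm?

6496 mm

⌈3294/187⌉ = 18 risers.
R = 3294 ÷ 18 = 183 mm.
From 2R + T = 625: T = 625 − 366 = 259 mm.
Treads = 18 − 1 = 17; going = 17 × 259 = 4403 mm.
Enclosure = 4403 + 1075 + 1018 = 6496 mm.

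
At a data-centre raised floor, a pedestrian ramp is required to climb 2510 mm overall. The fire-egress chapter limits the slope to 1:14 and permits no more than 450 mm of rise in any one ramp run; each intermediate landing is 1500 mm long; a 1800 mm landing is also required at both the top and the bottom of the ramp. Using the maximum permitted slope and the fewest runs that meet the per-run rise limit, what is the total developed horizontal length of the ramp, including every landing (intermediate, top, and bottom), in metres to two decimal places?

⌈2510/450⌉ = 6 ramp runs. That means 5 intermediate landings.
Horizontal run for 2510 mm of rise at 1:14 is 2510 × 14 = 35140 mm.
Intermediate landings: 5 × 1500 = 7500 mm.
Top and bottom landings: 2 × 1800 = 3600 mm.
Total = 35140 + 7500 + 3600 = 46240 mm.
= 46.24 m.

46.24 m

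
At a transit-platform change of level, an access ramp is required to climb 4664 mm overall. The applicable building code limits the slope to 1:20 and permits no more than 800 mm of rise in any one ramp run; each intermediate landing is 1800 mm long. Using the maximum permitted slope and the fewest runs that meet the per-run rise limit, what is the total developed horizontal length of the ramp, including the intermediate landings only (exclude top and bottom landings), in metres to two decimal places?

102.28 m

4664 / 800 = 5.83, so 6 ramp runs are needed. That means 5 intermediate landings.
Ramp run (horizontal) at 1:20: 4664 × 20 = 93280 mm.
5 intermediate landings contribute 5 × 1800 = 9000 mm.
Developed length = 93280 + 9000 = 102280 mm.
= 102.28 m.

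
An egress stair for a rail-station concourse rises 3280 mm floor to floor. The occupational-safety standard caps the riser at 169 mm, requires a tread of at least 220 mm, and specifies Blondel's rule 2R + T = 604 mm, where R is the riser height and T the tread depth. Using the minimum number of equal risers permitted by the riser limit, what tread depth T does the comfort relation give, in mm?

276 mm

⌈3280/169⌉ = 20 risers.
Each riser is 3280/20 = 164 mm (≤ 169 mm).
Tread T = 604 − 2 × 164 = 276 mm (≥ 220 mm).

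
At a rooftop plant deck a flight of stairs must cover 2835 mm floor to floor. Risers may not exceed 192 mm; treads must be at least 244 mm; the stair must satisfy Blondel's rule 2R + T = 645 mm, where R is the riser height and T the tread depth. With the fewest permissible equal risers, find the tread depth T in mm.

2835 / 192 = 14.766 → round up to 15 risers.
Riser R = 2835 / 15 = 189 mm, within the 192 mm limit.
Tread T = 645 − 2 × 189 = 267 mm (≥ 244 mm).

267 mm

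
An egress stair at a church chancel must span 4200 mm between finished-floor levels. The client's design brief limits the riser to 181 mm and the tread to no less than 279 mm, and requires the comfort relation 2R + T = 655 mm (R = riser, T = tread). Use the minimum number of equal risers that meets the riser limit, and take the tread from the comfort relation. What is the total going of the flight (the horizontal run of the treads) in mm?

7015 mm

4200 / 181 = 23.20, so 24 risers are needed.
Each riser is 4200/24 = 175 mm (≤ 181 mm).
T = 655 − 2·175 = 305 mm, which satisfies the 279 mm minimum.
24 risers give 23 treads; going = 23 × 305 = 7015 mm.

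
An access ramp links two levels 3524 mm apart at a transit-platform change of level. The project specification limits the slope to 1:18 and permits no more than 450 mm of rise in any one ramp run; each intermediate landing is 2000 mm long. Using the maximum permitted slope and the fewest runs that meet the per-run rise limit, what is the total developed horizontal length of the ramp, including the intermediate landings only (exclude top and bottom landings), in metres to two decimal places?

3524 / 450 = 7.83, so 8 ramp runs are needed. That means 7 intermediate landings.
Horizontal run for 3524 mm of rise at 1:18 is 3524 × 18 = 63432 mm.
7 intermediate landings contribute 7 × 2000 = 14000 mm.
Total developed length = 63432 + 14000 = 77432 mm.
= 77.43 m.

77.43 m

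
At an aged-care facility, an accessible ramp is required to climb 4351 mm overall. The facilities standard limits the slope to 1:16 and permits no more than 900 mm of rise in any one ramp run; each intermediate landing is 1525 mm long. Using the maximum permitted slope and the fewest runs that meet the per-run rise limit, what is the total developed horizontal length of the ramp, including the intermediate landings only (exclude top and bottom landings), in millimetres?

75716 mm

At most 900 each: 4351/900 = 4.83, giving 5 ramp runs. That means 4 intermediate landings.
Horizontal run for 4351 mm of rise at 1:16 is 4351 × 16 = 69616 mm.
4 intermediate landings contribute 4 × 1525 = 6100 mm.
Total developed length = 69616 + 6100 = 75716 mm.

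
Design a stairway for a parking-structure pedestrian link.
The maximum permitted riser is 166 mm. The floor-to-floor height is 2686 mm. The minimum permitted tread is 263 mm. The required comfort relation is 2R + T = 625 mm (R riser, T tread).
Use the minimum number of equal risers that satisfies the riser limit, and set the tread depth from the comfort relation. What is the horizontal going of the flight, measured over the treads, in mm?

4944 mm

2686 / 166 = 16.181 → round up to 17 risers.
Each riser is 2686/17 = 158 mm (≤ 166 mm).
Tread T = 625 − 2 × 158 = 309 mm (≥ 263 mm).
Going = (17 − 1) × 309 = 4944 mm.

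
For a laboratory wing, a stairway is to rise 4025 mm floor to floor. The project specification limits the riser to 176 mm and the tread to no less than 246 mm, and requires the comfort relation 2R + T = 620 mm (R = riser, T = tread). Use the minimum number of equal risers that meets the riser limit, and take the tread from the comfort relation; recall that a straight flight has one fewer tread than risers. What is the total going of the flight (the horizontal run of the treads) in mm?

4025 / 176 = 22.87, so 23 risers are needed.
R = 4025 ÷ 23 = 175 mm.
Tread T = 620 − 2 × 175 = 270 mm (≥ 246 mm).
23 risers give 22 treads; going = 22 × 270 = 5940 mm.

5940 mm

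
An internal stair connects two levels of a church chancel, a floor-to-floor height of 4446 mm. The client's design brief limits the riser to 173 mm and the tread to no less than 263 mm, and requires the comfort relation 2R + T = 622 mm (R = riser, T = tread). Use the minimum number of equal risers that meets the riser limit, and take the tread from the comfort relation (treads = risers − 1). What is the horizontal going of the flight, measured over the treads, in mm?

7000 mm

⌈4446/173⌉ = 26 risers.
Riser R = 4446 / 26 = 171 mm, within the 173 mm limit.
T = 622 − 2·171 = 280 mm, which satisfies the 263 mm minimum.
26 risers give 25 treads; going = 25 × 280 = 7000 mm.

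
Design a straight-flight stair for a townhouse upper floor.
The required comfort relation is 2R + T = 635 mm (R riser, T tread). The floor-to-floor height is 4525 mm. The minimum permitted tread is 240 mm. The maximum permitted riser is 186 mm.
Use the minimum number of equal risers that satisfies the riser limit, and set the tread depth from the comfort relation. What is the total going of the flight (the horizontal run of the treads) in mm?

6552 mm

⌈4525/186⌉ = 25 risers.
Each riser is 4525/25 = 181 mm (≤ 186 mm).
From 2R + T = 635: T = 635 − 362 = 273 mm.
Going = (25 − 1) × 273 = 6552 mm.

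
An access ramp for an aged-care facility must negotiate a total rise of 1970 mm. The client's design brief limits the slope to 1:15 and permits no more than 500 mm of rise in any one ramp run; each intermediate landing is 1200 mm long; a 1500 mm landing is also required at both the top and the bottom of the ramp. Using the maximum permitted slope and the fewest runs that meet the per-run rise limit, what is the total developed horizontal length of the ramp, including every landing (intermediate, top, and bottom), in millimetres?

36150 mm

⌈1970/500⌉ = 4 ramp runs. That means 3 intermediate landings.
Horizontal run for 1970 mm of rise at 1:15 is 1970 × 15 = 29550 mm.
3 intermediate landings contribute 3 × 1200 = 3600 mm.
Top and bottom landings: 2 × 1500 = 3000 mm.
Total = 29550 + 3600 + 3000 = 36150 mm.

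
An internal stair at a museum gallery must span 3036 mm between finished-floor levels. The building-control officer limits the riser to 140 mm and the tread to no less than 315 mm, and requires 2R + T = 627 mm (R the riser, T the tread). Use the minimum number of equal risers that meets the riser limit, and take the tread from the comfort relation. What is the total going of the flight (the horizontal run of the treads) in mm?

3036 / 140 = 21.69, so 22 risers are needed.
Each riser is 3036/22 = 138 mm (≤ 140 mm).
T = 627 − 2·138 = 351 mm, which satisfies the 315 mm minimum.
Going = (22 − 1) × 351 = 7371 mm.

7371 mm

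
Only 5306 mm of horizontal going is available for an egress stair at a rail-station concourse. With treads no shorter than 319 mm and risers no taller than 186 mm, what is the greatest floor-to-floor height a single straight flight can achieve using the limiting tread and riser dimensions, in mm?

3162 mm

5306 / 319 = 16.63, so 16 treads fit.
Risers = treads + 1 = 17.
Maximum height = 17 × 186 = 3162 mm.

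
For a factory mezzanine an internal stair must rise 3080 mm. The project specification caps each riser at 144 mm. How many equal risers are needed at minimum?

22 risers

3080 / 144 = 21.389 → round up to 22 risers.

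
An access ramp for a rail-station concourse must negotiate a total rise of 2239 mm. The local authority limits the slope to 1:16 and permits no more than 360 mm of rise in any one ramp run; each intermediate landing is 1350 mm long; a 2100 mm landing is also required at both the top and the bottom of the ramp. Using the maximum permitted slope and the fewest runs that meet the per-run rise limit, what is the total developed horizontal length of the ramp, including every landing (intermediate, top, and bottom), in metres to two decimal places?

2239 / 360 = 6.22, so 7 ramp runs are needed. That means 6 intermediate landings.
Horizontal run for 2239 mm of rise at 1:16 is 2239 × 16 = 35824 mm.
Intermediate landings: 6 × 1350 = 8100 mm.
Top and bottom landings: 2 × 2100 = 4200 mm.
Total = 35824 + 8100 + 4200 = 48124 mm.
= 48.12 m.

48.12 m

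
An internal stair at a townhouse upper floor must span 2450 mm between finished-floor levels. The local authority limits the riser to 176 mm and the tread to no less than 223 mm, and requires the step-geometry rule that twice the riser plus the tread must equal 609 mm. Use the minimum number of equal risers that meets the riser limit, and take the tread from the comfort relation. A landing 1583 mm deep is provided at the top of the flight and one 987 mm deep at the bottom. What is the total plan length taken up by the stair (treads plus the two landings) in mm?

At most 176 each: 2450/176 = 13.92, giving 14 risers.
R = 2450 ÷ 14 = 175 mm.
Tread T = 609 − 2 × 175 = 259 mm (≥ 223 mm).
14 risers give 13 treads; going = 13 × 259 = 3367 mm.
Add landings: 3367 + 1583 + 987 = 5937 mm.

5937 mm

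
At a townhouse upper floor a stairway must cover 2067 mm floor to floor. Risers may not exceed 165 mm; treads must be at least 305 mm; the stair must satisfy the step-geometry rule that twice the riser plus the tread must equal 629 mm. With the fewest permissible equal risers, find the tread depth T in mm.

2067 / 165 = 12.53, so 13 risers are needed.
Each riser is 2067/13 = 159 mm (≤ 165 mm).
From 2R + T = 629: T = 629 − 318 = 311 mm.

311 mm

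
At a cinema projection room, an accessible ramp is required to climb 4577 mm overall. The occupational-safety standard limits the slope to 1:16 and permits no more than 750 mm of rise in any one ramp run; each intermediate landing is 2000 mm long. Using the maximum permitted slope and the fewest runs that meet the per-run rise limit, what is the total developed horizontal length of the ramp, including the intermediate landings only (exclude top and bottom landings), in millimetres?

85232 mm

4577 / 750 = 6.103 → round up to 7 ramp runs. That means 6 intermediate landings.
Ramp run (horizontal) at 1:16: 4577 × 16 = 73232 mm.
Intermediate landings: 6 × 2000 = 12000 mm.
Total developed length = 73232 + 12000 = 85232 mm.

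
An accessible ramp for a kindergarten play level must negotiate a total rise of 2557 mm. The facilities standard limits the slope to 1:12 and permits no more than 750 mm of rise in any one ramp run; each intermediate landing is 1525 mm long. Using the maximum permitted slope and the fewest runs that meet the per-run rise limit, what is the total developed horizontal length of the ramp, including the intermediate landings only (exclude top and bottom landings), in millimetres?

35259 mm

2557 / 750 = 3.41, so 4 ramp runs are needed. That means 3 intermediate landings.
Ramp run (horizontal) at 1:12: 2557 × 12 = 30684 mm.
3 intermediate landings contribute 3 × 1525 = 4575 mm.
Developed length = 30684 + 4575 = 35259 mm.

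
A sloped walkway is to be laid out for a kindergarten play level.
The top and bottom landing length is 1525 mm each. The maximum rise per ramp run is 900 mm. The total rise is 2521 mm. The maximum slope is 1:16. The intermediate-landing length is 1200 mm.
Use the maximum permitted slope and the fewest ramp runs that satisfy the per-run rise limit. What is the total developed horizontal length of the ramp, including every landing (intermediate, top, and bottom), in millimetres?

45786 mm

2521 / 900 = 2.801 → round up to 3 ramp runs. That means 2 intermediate landings.
Ramp run (horizontal) at 1:16: 2521 × 16 = 40336 mm.
Intermediate landings: 2 × 1200 = 2400 mm.
Top and bottom landings: 2 × 1525 = 3050 mm.
Total = 40336 + 2400 + 3050 = 45786 mm.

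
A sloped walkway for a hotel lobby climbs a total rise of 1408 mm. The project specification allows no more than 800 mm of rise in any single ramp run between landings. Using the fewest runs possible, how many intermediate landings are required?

1 intermediate landings

1408 / 800 = 1.76, so 2 ramp runs are needed.
2 runs are separated by 1 intermediate landings.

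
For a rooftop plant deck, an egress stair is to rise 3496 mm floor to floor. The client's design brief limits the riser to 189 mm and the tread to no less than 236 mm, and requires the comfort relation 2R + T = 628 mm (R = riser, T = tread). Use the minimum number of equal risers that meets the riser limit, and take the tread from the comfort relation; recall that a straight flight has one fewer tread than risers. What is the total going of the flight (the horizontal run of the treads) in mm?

4680 mm

At most 189 each: 3496/189 = 18.50, giving 19 risers.
Riser R = 3496 / 19 = 184 mm, within the 189 mm limit.
From 2R + T = 628: T = 628 − 368 = 260 mm.
Going = (19 − 1) × 260 = 4680 mm.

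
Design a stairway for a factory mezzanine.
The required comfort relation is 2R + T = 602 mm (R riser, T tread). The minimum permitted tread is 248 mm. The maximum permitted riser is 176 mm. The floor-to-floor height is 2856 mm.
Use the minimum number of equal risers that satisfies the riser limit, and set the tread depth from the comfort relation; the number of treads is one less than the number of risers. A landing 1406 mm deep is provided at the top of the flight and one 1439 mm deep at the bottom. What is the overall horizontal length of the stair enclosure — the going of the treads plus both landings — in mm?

7101 mm

⌈2856/176⌉ = 17 risers.
R = 2856 ÷ 17 = 168 mm.
Tread T = 602 − 2 × 168 = 266 mm (≥ 248 mm).
Treads = 17 − 1 = 16; going = 16 × 266 = 4256 mm.
Add landings: 4256 + 1406 + 1439 = 7101 mm.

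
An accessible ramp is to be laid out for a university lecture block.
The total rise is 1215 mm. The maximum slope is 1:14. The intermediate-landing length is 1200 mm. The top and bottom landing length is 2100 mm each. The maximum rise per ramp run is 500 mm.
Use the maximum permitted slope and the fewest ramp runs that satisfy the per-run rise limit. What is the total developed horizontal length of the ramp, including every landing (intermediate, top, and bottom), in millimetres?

1215 / 500 = 2.43, so 3 ramp runs are needed. That means 2 intermediate landings.
Horizontal run for 1215 mm of rise at 1:14 is 1215 × 14 = 17010 mm.
Intermediate landings: 2 × 1200 = 2400 mm.
Top and bottom landings: 2 × 2100 = 4200 mm.
Total = 17010 + 2400 + 4200 = 23610 mm.

23610 mm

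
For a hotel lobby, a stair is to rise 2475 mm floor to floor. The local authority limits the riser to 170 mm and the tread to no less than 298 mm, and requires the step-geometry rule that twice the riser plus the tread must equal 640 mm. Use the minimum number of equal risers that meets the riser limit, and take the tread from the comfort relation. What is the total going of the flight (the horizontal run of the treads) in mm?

4340 mm

2475 / 170 = 14.56, so 15 risers are needed.
R = 2475 ÷ 15 = 165 mm.
From 2R + T = 640: T = 640 − 330 = 310 mm.
Treads = 15 − 1 = 14; going = 14 × 310 = 4340 mm.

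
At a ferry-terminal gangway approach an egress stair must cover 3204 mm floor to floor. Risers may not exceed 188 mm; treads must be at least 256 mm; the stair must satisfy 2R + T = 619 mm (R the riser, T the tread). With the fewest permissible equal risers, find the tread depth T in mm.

⌈3204/188⌉ = 18 risers.
Riser R = 3204 / 18 = 178 mm, within the 188 mm limit.
Tread T = 619 − 2 × 178 = 263 mm (≥ 256 mm).

263 mm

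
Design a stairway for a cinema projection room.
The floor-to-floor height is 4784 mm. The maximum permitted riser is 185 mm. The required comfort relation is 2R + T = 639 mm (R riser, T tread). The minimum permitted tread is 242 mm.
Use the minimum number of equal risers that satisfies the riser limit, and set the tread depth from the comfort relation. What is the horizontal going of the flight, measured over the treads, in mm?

At most 185 each: 4784/185 = 25.86, giving 26 risers.
Riser R = 4784 / 26 = 184 mm, within the 185 mm limit.
Tread T = 639 − 2 × 184 = 271 mm (≥ 242 mm).
Treads = 26 − 1 = 25; going = 25 × 271 = 6775 mm.

6775 mm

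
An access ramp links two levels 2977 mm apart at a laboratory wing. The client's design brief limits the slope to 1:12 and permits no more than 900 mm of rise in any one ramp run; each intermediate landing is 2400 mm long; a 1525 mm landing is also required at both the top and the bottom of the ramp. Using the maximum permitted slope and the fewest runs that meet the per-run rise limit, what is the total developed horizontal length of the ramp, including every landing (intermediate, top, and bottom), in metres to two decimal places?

45.97 m

⌈2977/900⌉ = 4 ramp runs. That means 3 intermediate landings.
Ramp run (horizontal) at 1:12: 2977 × 12 = 35724 mm.
3 intermediate landings contribute 3 × 2400 = 7200 mm.
Top and bottom landings: 2 × 1525 = 3050 mm.
Total = 35724 + 7200 + 3050 = 45974 mm.
= 45.97 m.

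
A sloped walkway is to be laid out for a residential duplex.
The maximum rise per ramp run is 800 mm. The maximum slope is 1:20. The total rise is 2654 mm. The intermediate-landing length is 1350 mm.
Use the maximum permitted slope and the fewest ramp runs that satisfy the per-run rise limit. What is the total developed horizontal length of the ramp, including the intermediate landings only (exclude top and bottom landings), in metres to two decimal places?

57.13 m

2654 / 800 = 3.32, so 4 ramp runs are needed. That means 3 intermediate landings.
Ramp run (horizontal) at 1:20: 2654 × 20 = 53080 mm.
Intermediate landings: 3 × 1350 = 4050 mm.
Developed length = 53080 + 4050 = 57130 mm.
= 57.13 m.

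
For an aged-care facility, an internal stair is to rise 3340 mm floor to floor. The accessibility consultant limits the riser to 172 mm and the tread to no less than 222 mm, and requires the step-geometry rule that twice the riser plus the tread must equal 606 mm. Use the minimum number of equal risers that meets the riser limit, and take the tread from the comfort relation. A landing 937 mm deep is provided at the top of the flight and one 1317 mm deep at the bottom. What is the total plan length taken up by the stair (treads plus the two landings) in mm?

⌈3340/172⌉ = 20 risers.
Riser R = 3340 / 20 = 167 mm, within the 172 mm limit.
Tread T = 606 − 2 × 167 = 272 mm (≥ 222 mm).
20 risers give 19 treads; going = 19 × 272 = 5168 mm.
Add landings: 5168 + 937 + 1317 = 7422 mm.

7422 mm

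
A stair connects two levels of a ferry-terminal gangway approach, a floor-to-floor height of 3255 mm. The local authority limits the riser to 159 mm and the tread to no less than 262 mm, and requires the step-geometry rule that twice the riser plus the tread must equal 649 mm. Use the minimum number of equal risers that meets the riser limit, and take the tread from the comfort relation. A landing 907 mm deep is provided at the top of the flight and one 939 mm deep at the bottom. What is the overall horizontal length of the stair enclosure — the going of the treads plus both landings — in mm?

3255 / 159 = 20.472 → round up to 21 risers.
Riser R = 3255 / 21 = 155 mm, within the 159 mm limit.
T = 649 − 2·155 = 339 mm, which satisfies the 262 mm minimum.
21 risers give 20 treads; going = 20 × 339 = 6780 mm.
Add landings: 6780 + 907 + 939 = 8626 mm.

8626 mm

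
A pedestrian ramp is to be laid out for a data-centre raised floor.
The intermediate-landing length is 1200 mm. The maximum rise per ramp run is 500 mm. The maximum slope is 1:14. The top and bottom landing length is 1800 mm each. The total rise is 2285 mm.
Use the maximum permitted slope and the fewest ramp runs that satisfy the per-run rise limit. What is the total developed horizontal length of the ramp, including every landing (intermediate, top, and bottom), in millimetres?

⌈2285/500⌉ = 5 ramp runs. That means 4 intermediate landings.
Ramp run (horizontal) at 1:14: 2285 × 14 = 31990 mm.
Intermediate landings: 4 × 1200 = 4800 mm.
Top and bottom landings: 2 × 1800 = 3600 mm.
Total = 31990 + 4800 + 3600 = 40390 mm.

40390 mm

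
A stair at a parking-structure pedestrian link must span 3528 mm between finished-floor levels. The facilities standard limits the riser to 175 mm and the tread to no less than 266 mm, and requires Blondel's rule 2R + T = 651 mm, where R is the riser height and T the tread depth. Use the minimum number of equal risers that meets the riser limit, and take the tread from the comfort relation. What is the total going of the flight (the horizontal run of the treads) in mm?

3528 / 175 = 20.16, so 21 risers are needed.
Each riser is 3528/21 = 168 mm (≤ 175 mm).
From 2R + T = 651: T = 651 − 336 = 315 mm.
Going = (21 − 1) × 315 = 6300 mm.

6300 mm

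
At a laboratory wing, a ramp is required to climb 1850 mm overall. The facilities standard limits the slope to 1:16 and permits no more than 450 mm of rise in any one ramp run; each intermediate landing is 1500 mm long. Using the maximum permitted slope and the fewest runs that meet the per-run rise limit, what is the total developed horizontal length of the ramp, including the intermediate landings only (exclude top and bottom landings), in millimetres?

⌈1850/450⌉ = 5 ramp runs. That means 4 intermediate landings.
Ramp run (horizontal) at 1:16: 1850 × 16 = 29600 mm.
4 intermediate landings contribute 4 × 1500 = 6000 mm.
Developed length = 29600 + 6000 = 35600 mm.

35600 mm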